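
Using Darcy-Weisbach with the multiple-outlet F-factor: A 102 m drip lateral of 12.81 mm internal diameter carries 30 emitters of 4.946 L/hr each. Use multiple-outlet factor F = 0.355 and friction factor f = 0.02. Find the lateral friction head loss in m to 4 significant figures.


Approach: apply Darcy-Weisbach with the multiple-outlet F-factor, Q = n*q/(3600*1000) m^3/s; v = Q/A; hf = F*f*(L/D)*(v^2/(2g)).
Q = 30*4.946/(3600*1000) = 4.12167e-05 m^3/s
A = pi*(12.81e-3/2)^2 = 1.28881e-04 m^2, so v = Q/A = 0.319805 m/s
hf = 0.355*0.02*(102/0.01281)*(0.319805^2/(2*9.81)) = 0.2947 m
Therefore the lateral friction head loss = 0.2947 m.


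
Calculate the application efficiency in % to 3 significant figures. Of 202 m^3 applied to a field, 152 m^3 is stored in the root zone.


Approach: apply the application efficiency ratio, Ea = (stored/applied)*100.
Ea = (152/202)*100 = 75.2 %
Therefore the application efficiency = 75.2 %.


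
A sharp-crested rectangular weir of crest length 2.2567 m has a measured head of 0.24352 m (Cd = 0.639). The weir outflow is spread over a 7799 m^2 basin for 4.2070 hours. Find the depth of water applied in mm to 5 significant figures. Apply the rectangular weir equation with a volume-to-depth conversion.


Approach: apply the rectangular weir equation with a volume-to-depth conversion, Q = (2/3)*Cd*L*sqrt(2g)*H^1.5; d = Q*t/A * 1000.
Step 1 — weir discharge:
  Q = (2/3)*0.639*2.2567*sqrt(2*9.81)*0.24352^1.5 = 0.5117229 m^3/s
Step 2 — volume: V = 0.5117229 * 4.2070*3600 = 7750.146 m^3
Step 3 — depth: d = V/A * 1000 = 7750.146/7799 * 1000 = 993.74 mm
Therefore the depth of water applied = 993.74 mm.


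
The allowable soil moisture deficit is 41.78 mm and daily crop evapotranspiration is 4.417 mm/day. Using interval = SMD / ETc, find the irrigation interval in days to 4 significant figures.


interval = 41.78 / 4.417 = 9.459 days
Therefore the irrigation interval = 9.459 days.


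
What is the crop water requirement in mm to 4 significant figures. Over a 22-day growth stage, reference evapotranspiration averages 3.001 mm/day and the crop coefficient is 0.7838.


Approach: apply the crop water requirement relation, CWR = ET0 * Kc * days.
CWR = 3.001 * 0.7838 * 22 = 51.75 mm
Therefore the crop water requirement = 51.75 mm.


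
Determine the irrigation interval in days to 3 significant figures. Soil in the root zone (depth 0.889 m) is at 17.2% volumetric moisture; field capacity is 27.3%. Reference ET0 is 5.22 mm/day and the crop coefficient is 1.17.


Approach: apply soil-water budget scheduling, SMD = (FC-theta)/100*depth*1000; ETc = ET0*Kc; interval = SMD/ETc.
Step 1 — soil moisture deficit:
  SMD = (27.3 - 17.2)/100 * 0.889 * 1000 = 89.789 mm
Step 2 — daily crop ET (ETc = ET0*Kc):
  ETc = 5.22 * 1.17 = 6.1074 mm/day
Step 3 — irrigation interval (SMD/ETc):
  interval = 89.789 / 6.1074 = 14.7 days
Therefore the irrigation interval = 14.7 days.


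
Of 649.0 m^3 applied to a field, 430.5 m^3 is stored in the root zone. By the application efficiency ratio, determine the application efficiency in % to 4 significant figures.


Approach: apply the application efficiency ratio, Ea = (stored/applied)*100.
Ea = (430.5/649.0)*100 = 66.33 %
Therefore the application efficiency = 66.33 %.


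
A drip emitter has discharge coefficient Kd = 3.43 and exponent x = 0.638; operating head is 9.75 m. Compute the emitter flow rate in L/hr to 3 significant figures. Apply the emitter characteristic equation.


Approach: apply the emitter characteristic equation, q = Kd * h^x.
q = 3.43 * 9.75^0.638 = 14.7 L/hr
Therefore the emitter flow rate = 14.7 L/hr.


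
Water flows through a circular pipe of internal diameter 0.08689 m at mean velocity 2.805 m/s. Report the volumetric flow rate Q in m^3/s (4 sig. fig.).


Approach: apply the continuity equation for pipe flow, Q = A * v with A = pi*(D/2)^2.
A = pi*(0.08689/2)^2 = 0.00592966 m^2
Q = 0.00592966 * 2.805 = 0.01663 m^3/s
Therefore the volumetric flow rate Q = 0.01663 m^3/s.


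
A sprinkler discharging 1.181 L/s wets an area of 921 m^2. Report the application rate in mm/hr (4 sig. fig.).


Approach: apply the application rate relation, rate = (Q/A)*3600.
rate = (1.181 / 921) * 3600 = 4.616 mm/hr
Therefore the application rate = 4.616 mm/hr.


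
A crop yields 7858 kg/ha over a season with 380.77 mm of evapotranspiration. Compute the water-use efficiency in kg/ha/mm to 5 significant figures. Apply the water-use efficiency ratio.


Approach: apply the water-use efficiency ratio, WUE = yield/ET.
WUE = 7858 / 380.77 = 20.637 kg/ha/mm
Therefore the water-use efficiency = 20.637 kg/ha/mm.


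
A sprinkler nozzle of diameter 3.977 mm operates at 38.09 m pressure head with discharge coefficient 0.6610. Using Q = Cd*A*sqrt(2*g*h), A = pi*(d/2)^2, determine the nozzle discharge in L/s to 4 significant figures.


A = pi*(3.977e-3/2)^2 = 1.24223e-05 m^2
Q = 0.6610 * 1.24223e-05 * sqrt(2*9.81*38.09) * 1000 = 0.2245 L/s
Therefore the nozzle discharge = 0.2245 L/s.


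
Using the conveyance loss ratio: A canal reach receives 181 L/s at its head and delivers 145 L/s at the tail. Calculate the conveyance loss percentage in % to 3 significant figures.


Approach: apply the conveyance loss ratio, loss% = ((Q_head - Q_tail)/Q_head)*100.
loss = ((181 - 145)/181)*100 = 19.9 %
Therefore the conveyance loss percentage = 19.9 %.


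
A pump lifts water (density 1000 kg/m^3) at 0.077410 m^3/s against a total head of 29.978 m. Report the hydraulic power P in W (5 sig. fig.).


Approach: apply the hydraulic power relation, P = rho*g*Q*H.
P = 1000 * 9.81 * 0.077410 * 29.978 = 22765 W
Therefore the hydraulic power P = 22765 W.


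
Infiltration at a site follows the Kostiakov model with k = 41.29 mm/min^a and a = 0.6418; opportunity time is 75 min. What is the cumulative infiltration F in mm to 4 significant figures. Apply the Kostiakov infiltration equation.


Approach: apply the Kostiakov infiltration equation, F = k*t^a.
F = 41.29 * 75^0.6418 = 659.6 mm
Therefore the cumulative infiltration F = 659.6 mm.


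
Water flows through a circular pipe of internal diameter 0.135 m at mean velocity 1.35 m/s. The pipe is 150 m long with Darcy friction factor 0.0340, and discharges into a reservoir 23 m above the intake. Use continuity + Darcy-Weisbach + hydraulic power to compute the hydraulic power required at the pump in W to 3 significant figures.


Approach: apply continuity + Darcy-Weisbach + hydraulic power, Q = A*v; hf = f*(L/D)*(v^2/(2g)); H = static + hf; P = rho*g*Q*H.
Step 1 — flow rate (continuity, Q = A*v):
  A = pi*(0.135/2)^2 = 0.014314 m^2
  Q = 0.014314 * 1.35 = 0.019324 m^3/s
Step 2 — friction head loss (Darcy-Weisbach):
  hf = 0.0340 * (150/0.135) * (1.35^2 / (2*9.81))
  hf = 3.5092 m
Step 3 — total head: H = 23 + 3.5092 = 26.509 m
Step 4 — hydraulic power (P = rho*g*Q*H):
  P = 1000 * 9.81 * 0.019324 * 26.509 = 5030 W
Therefore the hydraulic power required at the pump = 5030 W.


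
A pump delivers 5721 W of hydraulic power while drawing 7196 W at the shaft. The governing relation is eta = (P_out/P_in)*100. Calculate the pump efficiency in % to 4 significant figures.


eta = (5721 / 7196) * 100 = 79.50 %
Therefore the pump efficiency = 79.50 %.


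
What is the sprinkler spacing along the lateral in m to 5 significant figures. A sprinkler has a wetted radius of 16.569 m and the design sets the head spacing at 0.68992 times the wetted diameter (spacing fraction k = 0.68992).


Approach: apply the sprinkler spacing rule (spacing as a fraction of wetted diameter), S = k*(2*R).
S = 0.68992 * (2 * 16.569) = 22.863 m
Therefore the sprinkler spacing along the lateral = 22.863 m.


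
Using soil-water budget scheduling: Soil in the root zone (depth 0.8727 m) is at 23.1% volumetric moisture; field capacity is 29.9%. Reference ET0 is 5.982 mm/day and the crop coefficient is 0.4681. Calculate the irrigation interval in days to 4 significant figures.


Approach: apply soil-water budget scheduling, SMD = (FC-theta)/100*depth*1000; ETc = ET0*Kc; interval = SMD/ETc.
Step 1 — soil moisture deficit:
  SMD = (29.9 - 23.1)/100 * 0.8727 * 1000 = 59.3436 mm
Step 2 — daily crop ET (ETc = ET0*Kc):
  ETc = 5.982 * 0.4681 = 2.80017 mm/day
Step 3 — irrigation interval (SMD/ETc):
  interval = 59.3436 / 2.80017 = 21.19 days
Therefore the irrigation interval = 21.19 days.


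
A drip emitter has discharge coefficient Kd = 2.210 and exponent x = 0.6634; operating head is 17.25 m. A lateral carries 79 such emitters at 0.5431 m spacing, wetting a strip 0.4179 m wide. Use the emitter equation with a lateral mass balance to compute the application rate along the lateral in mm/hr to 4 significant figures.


Approach: apply the emitter equation with a lateral mass balance, q = Kd*h^x; Q = n*q; rate = Q/(n*spacing*width).
Step 1 — single emitter flow (q = Kd*h^x):
  q = 2.210 * 17.25^0.6634 = 14.6177 L/hr
Step 2 — total lateral flow: Q = 79 * 14.6177 = 1154.80 L/hr
Step 3 — wetted area: A = 79 * 0.5431 * 0.4179 = 17.9300 m^2
Step 4 — application rate: Q/A = 1154.80/17.9300 = 64.41 mm/hr
Therefore the application rate along the lateral = 64.41 mm/hr.


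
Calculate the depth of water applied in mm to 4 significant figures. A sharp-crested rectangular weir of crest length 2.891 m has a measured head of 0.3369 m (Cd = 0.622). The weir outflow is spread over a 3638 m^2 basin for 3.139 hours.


Approach: apply the rectangular weir equation with a volume-to-depth conversion, Q = (2/3)*Cd*L*sqrt(2g)*H^1.5; d = Q*t/A * 1000.
Step 1 — weir discharge:
  Q = (2/3)*0.622*2.891*sqrt(2*9.81)*0.3369^1.5 = 1.03836 m^3/s
Step 2 — volume: V = 1.03836 * 3.139*3600 = 11733.9 m^3
Step 3 — depth: d = V/A * 1000 = 11733.9/3638 * 1000 = 3225 mm
Therefore the depth of water applied = 3225 mm.


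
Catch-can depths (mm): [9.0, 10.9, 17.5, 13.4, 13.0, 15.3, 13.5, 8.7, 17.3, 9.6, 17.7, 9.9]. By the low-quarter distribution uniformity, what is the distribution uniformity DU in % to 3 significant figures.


Approach: apply the low-quarter distribution uniformity, DU = (mean of lowest quarter of readings / overall mean)*100.
sorted lowest 3 of 12: [8.7, 9.0, 9.6] -> mean = 9.1000 mm
overall mean = 12.983 mm
DU = (9.1000/12.983)*100 = 70.1 %
Therefore the distribution uniformity DU = 70.1 %.


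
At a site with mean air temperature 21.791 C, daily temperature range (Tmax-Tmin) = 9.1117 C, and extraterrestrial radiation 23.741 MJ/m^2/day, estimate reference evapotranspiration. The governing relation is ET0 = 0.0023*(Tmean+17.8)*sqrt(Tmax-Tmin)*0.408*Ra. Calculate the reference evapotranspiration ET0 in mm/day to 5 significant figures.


ET0 = 0.0023*(21.791+17.8)*sqrt(9.1117)*0.408*23.741 = 2.6625 mm/day
Therefore the reference evapotranspiration ET0 = 2.6625 mm/day.


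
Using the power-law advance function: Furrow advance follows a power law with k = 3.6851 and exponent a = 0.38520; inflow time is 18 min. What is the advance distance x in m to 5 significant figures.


Approach: apply the power-law advance function, x = k*t^a.
x = 3.6851 * 18^0.38520 = 11.220 m
Therefore the advance distance x = 11.220 m.


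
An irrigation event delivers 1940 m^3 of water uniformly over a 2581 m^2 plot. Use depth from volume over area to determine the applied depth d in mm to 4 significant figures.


Approach: apply depth from volume over area, d = (V/A)*1000.
d = (1940 / 2581) * 1000 = 751.6 mm
Therefore the applied depth d = 751.6 mm.


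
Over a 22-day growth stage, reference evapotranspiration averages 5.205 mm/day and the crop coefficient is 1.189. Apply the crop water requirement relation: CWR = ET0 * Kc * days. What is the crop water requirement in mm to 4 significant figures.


CWR = 5.205 * 1.189 * 22 = 136.2 mm
Therefore the crop water requirement = 136.2 mm.


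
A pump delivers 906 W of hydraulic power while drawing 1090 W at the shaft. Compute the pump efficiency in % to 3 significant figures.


Approach: apply the efficiency ratio, eta = (P_out/P_in)*100.
eta = (906 / 1090) * 100 = 83.1 %
Therefore the pump efficiency = 83.1 %.


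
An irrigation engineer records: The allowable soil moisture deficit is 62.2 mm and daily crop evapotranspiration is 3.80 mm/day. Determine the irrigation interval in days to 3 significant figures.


Approach: apply the irrigation interval relation, interval = SMD / ETc.
interval = 62.2 / 3.80 = 16.4 days
Therefore the irrigation interval = 16.4 days.


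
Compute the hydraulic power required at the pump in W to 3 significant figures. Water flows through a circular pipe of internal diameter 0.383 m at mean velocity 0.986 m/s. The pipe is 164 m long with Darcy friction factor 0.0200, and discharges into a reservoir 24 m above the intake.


Approach: apply continuity + Darcy-Weisbach + hydraulic power, Q = A*v; hf = f*(L/D)*(v^2/(2g)); H = static + hf; P = rho*g*Q*H.
Step 1 — flow rate (continuity, Q = A*v):
  A = pi*(0.383/2)^2 = 0.11521 m^2
  Q = 0.11521 * 0.986 = 0.11360 m^3/s
Step 2 — friction head loss (Darcy-Weisbach):
  hf = 0.0200 * (164/0.383) * (0.986^2 / (2*9.81))
  hf = 0.42436 m
Step 3 — total head: H = 24 + 0.42436 = 24.424 m
Step 4 — hydraulic power (P = rho*g*Q*H):
  P = 1000 * 9.81 * 0.11360 * 24.424 = 27200 W
Therefore the hydraulic power required at the pump = 27200 W.


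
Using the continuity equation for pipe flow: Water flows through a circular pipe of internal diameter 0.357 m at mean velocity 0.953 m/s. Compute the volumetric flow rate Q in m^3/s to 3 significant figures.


Approach: apply the continuity equation for pipe flow, Q = A * v with A = pi*(D/2)^2.
A = pi*(0.357/2)^2 = 0.10010 m^2
Q = 0.10010 * 0.953 = 0.0954 m^3/s
Therefore the volumetric flow rate Q = 0.0954 m^3/s.


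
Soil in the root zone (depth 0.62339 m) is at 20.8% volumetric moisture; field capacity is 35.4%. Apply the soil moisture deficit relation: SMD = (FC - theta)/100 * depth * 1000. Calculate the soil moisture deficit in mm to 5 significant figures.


SMD = (35.4 - 20.8)/100 * 0.62339 * 1000 = 91.015 mm
Therefore the soil moisture deficit = 91.015 mm.


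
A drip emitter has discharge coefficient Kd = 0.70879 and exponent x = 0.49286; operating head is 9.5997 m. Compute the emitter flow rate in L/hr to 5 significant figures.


Approach: apply the emitter characteristic equation, q = Kd * h^x.
q = 0.70879 * 9.5997^0.49286 = 2.1609 L/hr
Therefore the emitter flow rate = 2.1609 L/hr.


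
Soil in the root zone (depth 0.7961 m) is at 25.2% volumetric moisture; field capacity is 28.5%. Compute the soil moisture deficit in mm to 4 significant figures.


Approach: apply the soil moisture deficit relation, SMD = (FC - theta)/100 * depth * 1000.
SMD = (28.5 - 25.2)/100 * 0.7961 * 1000 = 26.27 mm
Therefore the soil moisture deficit = 26.27 mm.


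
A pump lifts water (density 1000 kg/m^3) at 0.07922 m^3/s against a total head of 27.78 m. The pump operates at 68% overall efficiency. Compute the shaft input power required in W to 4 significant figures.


Approach: apply hydraulic power then efficiency conversion, P = rho*g*Q*H; P_in = P/eta.
Step 1 — hydraulic power (P = rho*g*Q*H):
  P = 1000 * 9.81 * 0.07922 * 27.78 = 21589.2 W
Step 2 — input power: P_in = P/eta = 21589.2 / 0.68 = 31750 W
Therefore the shaft input power required = 31750 W.


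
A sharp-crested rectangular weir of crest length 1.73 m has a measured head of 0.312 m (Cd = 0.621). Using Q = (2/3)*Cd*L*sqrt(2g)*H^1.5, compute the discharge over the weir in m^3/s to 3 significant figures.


Q = (2/3)*0.621*1.73*sqrt(2*9.81)*0.312^1.5 = 0.553 m^3/s
Therefore the discharge over the weir = 0.553 m^3/s.


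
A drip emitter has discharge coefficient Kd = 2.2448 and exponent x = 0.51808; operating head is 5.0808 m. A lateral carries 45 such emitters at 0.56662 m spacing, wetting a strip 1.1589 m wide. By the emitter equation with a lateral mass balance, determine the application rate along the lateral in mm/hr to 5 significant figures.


Approach: apply the emitter equation with a lateral mass balance, q = Kd*h^x; Q = n*q; rate = Q/(n*spacing*width).
Step 1 — single emitter flow (q = Kd*h^x):
  q = 2.2448 * 5.0808^0.51808 = 5.210831 L/hr
Step 2 — total lateral flow: Q = 45 * 5.210831 = 234.4874 L/hr
Step 3 — wetted area: A = 45 * 0.56662 * 1.1589 = 29.54952 m^2
Step 4 — application rate: Q/A = 234.4874/29.54952 = 7.9354 mm/hr
Therefore the application rate along the lateral = 7.9354 mm/hr.


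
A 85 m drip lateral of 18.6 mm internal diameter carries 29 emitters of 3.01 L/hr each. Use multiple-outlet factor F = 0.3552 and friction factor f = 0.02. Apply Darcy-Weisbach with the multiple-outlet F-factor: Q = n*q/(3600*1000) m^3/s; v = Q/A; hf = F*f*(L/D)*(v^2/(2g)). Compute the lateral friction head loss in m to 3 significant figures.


Q = 29*3.01/(3600*1000) = 2.4247e-05 m^3/s
A = pi*(18.6e-3/2)^2 = 2.7172e-04 m^2, so v = Q/A = 0.089237 m/s
hf = 0.3552*0.02*(85/0.0186)*(0.089237^2/(2*9.81)) = 0.0132 m
Therefore the lateral friction head loss = 0.0132 m.


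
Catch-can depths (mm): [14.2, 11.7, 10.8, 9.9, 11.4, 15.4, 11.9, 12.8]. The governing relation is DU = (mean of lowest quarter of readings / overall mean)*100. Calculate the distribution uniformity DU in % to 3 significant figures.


sorted lowest 2 of 8: [9.9, 10.8] -> mean = 10.350 mm
overall mean = 12.262 mm
DU = (10.350/12.262)*100 = 84.4 %
Therefore the distribution uniformity DU = 84.4 %.


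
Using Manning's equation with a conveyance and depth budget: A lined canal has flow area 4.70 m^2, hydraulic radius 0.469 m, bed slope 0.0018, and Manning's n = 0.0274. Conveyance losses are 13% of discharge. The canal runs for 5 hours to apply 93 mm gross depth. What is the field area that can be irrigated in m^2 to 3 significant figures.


Approach: apply Manning's equation with a conveyance and depth budget, Q = (1/n)*A*R^(2/3)*S^(1/2); Q_field = Q*(1-loss); Area = Q_field*t/(d/1000).
Step 1 — canal discharge (Manning's equation):
  Q = (1/0.0274) * 4.70 * 0.469^(2/3) * 0.0018^(1/2) = 4.3930 m^3/s
Step 2 — delivered flow: Q_field = 4.3930*(1 - 13/100) = 3.8219 m^3/s
Step 3 — volume delivered: V = 3.8219 * 5*3600 = 68795 m^3
Step 4 — area served: A = V / (depth/1000) = 68795 / 0.093 = 740000 m^2
Therefore the field area that can be irrigated = 740000 m^2.


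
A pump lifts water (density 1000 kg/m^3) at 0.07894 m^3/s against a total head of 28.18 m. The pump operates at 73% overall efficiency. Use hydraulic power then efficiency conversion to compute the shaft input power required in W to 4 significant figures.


Approach: apply hydraulic power then efficiency conversion, P = rho*g*Q*H; P_in = P/eta.
Step 1 — hydraulic power (P = rho*g*Q*H):
  P = 1000 * 9.81 * 0.07894 * 28.18 = 21822.6 W
Step 2 — input power: P_in = P/eta = 21822.6 / 0.73 = 29890 W
Therefore the shaft input power required = 29890 W.


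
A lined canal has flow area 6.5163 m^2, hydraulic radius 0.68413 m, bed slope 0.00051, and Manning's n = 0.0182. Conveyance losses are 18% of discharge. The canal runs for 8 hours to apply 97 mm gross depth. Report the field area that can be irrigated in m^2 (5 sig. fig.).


Approach: apply Manning's equation with a conveyance and depth budget, Q = (1/n)*A*R^(2/3)*S^(1/2); Q_field = Q*(1-loss); Area = Q_field*t/(d/1000).
Step 1 — canal discharge (Manning's equation):
  Q = (1/0.0182) * 6.5163 * 0.68413^(2/3) * 0.00051^(1/2) = 6.277796 m^3/s
Step 2 — delivered flow: Q_field = 6.277796*(1 - 18/100) = 5.147793 m^3/s
Step 3 — volume delivered: V = 5.147793 * 8*3600 = 148256.4 m^3
Step 4 — area served: A = V / (depth/1000) = 148256.4 / 0.097 = 1528400 m^2
Therefore the field area that can be irrigated = 1528400 m^2.


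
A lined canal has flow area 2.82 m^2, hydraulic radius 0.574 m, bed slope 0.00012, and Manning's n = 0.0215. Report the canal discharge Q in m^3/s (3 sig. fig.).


Approach: apply Manning's equation, Q = (1/n)*A*R^(2/3)*S^(1/2).
Q = (1/0.0215) * 2.82 * 0.574^(2/3) * 0.00012^(1/2) = 0.992 m^3/s
Therefore the canal discharge Q = 0.992 m^3/s.


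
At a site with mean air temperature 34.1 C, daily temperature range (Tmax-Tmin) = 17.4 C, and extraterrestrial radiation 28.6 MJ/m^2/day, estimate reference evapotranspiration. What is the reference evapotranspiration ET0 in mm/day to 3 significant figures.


Approach: apply the Hargreaves-Samani method, ET0 = 0.0023*(Tmean+17.8)*sqrt(Tmax-Tmin)*0.408*Ra.
ET0 = 0.0023*(34.1+17.8)*sqrt(17.4)*0.408*28.6 = 5.81 mm/day
Therefore the reference evapotranspiration ET0 = 5.81 mm/day.


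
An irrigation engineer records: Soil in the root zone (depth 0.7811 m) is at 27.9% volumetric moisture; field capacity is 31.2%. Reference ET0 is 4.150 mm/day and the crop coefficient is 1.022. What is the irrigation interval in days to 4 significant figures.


Approach: apply soil-water budget scheduling, SMD = (FC-theta)/100*depth*1000; ETc = ET0*Kc; interval = SMD/ETc.
Step 1 — soil moisture deficit:
  SMD = (31.2 - 27.9)/100 * 0.7811 * 1000 = 25.7763 mm
Step 2 — daily crop ET (ETc = ET0*Kc):
  ETc = 4.150 * 1.022 = 4.24130 mm/day
Step 3 — irrigation interval (SMD/ETc):
  interval = 25.7763 / 4.24130 = 6.077 days
Therefore the irrigation interval = 6.077 days.


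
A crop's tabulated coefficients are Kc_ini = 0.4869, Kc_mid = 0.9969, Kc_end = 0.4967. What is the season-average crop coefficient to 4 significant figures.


Approach: apply a simple seasonal average, Kc_avg = (Kc_ini + Kc_mid + Kc_end)/3.
Kc_avg = (0.4869 + 0.9969 + 0.4967)/3 = 0.6602
Therefore the season-average crop coefficient = 0.6602.


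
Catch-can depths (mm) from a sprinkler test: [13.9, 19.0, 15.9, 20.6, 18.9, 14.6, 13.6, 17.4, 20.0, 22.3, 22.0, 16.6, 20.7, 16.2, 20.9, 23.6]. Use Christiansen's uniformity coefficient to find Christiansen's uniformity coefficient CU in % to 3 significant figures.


Approach: apply Christiansen's uniformity coefficient, CU = (1 - mean_abs_deviation/mean)*100.
mean = 18.512 mm
mean |d_i - mean| = 2.6734 mm
CU = (1 - 2.6734/18.512)*100 = 85.6 %
Therefore Christiansen's uniformity coefficient CU = 85.6 %.


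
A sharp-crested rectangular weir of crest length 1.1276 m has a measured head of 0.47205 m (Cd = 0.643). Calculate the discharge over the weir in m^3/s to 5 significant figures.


Approach: apply the rectangular weir equation, Q = (2/3)*Cd*L*sqrt(2g)*H^1.5.
Q = (2/3)*0.643*1.1276*sqrt(2*9.81)*0.47205^1.5 = 0.69439 m^3/s
Therefore the discharge over the weir = 0.69439 m^3/s.


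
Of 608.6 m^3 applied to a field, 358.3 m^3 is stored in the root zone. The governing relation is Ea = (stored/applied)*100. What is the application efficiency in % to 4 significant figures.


Ea = (358.3/608.6)*100 = 58.87 %
Therefore the application efficiency = 58.87 %.


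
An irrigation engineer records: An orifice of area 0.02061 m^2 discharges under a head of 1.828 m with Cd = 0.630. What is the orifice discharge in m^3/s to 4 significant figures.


Approach: apply the orifice equation, Q = Cd*A*sqrt(2*g*h).
Q = 0.630 * 0.02061 * sqrt(2*9.81*1.828) = 0.07776 m^3/s
Therefore the orifice discharge = 0.07776 m^3/s.


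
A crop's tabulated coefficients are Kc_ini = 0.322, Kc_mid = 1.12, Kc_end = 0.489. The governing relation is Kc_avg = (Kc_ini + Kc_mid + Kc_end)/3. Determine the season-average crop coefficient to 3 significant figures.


Kc_avg = (0.322 + 1.12 + 0.489)/3 = 0.644
Therefore the season-average crop coefficient = 0.644.


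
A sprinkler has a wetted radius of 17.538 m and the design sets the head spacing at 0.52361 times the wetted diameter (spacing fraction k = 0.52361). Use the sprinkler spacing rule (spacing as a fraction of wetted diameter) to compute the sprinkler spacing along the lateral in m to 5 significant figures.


Approach: apply the sprinkler spacing rule (spacing as a fraction of wetted diameter), S = k*(2*R).
S = 0.52361 * (2 * 17.538) = 18.366 m
Therefore the sprinkler spacing along the lateral = 18.366 m.


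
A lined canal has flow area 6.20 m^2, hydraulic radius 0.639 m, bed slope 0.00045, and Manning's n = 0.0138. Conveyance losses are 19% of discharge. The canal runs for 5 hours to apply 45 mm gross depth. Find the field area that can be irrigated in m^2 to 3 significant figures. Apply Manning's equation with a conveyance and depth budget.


Approach: apply Manning's equation with a conveyance and depth budget, Q = (1/n)*A*R^(2/3)*S^(1/2); Q_field = Q*(1-loss); Area = Q_field*t/(d/1000).
Step 1 — canal discharge (Manning's equation):
  Q = (1/0.0138) * 6.20 * 0.639^(2/3) * 0.00045^(1/2) = 7.0705 m^3/s
Step 2 — delivered flow: Q_field = 7.0705*(1 - 19/100) = 5.7271 m^3/s
Step 3 — volume delivered: V = 5.7271 * 5*3600 = 103090 m^3
Step 4 — area served: A = V / (depth/1000) = 103090 / 0.045 = 2290000 m^2
Therefore the field area that can be irrigated = 2290000 m^2.


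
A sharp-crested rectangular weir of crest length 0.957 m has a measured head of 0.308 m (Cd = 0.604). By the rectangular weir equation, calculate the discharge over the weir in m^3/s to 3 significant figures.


Approach: apply the rectangular weir equation, Q = (2/3)*Cd*L*sqrt(2g)*H^1.5.
Q = (2/3)*0.604*0.957*sqrt(2*9.81)*0.308^1.5 = 0.292 m^3/s
Therefore the discharge over the weir = 0.292 m^3/s.


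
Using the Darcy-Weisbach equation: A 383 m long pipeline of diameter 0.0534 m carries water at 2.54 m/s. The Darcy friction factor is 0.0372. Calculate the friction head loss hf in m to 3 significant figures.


Approach: apply the Darcy-Weisbach equation, hf = f*(L/D)*(v^2/(2g)).
hf = 0.0372 * (383/0.0534) * (2.54^2 / (2*9.81))
hf = 87.7 m
Therefore the friction head loss hf = 87.7 m.


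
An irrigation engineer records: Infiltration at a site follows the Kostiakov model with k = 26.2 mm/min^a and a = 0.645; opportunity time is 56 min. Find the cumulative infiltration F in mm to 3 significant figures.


Approach: apply the Kostiakov infiltration equation, F = k*t^a.
F = 26.2 * 56^0.645 = 351 mm
Therefore the cumulative infiltration F = 351 mm.


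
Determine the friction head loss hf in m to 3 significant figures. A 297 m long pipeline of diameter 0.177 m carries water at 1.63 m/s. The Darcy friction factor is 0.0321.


Approach: apply the Darcy-Weisbach equation, hf = f*(L/D)*(v^2/(2g)).
hf = 0.0321 * (297/0.177) * (1.63^2 / (2*9.81))
hf = 7.29 m
Therefore the friction head loss hf = 7.29 m.


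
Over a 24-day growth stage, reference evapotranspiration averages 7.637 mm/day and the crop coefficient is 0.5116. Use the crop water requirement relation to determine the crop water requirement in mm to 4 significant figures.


Approach: apply the crop water requirement relation, CWR = ET0 * Kc * days.
CWR = 7.637 * 0.5116 * 24 = 93.77 mm
Therefore the crop water requirement = 93.77 mm.


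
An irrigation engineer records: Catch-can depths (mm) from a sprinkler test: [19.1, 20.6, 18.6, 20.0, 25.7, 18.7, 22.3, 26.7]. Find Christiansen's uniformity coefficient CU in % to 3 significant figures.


Approach: apply Christiansen's uniformity coefficient, CU = (1 - mean_abs_deviation/mean)*100.
mean = 21.462 mm
mean |d_i - mean| = 2.5781 mm
CU = (1 - 2.5781/21.462)*100 = 88.0 %
Therefore Christiansen's uniformity coefficient CU = 88.0 %.


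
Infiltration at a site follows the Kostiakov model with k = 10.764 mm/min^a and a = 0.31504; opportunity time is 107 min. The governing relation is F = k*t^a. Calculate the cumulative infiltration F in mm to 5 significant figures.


F = 10.764 * 107^0.31504 = 46.915 mm
Therefore the cumulative infiltration F = 46.915 mm.


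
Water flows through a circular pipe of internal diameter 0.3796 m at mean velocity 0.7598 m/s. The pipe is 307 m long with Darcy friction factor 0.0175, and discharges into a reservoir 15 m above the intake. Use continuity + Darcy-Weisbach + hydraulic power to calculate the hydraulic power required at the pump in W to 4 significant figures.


Approach: apply continuity + Darcy-Weisbach + hydraulic power, Q = A*v; hf = f*(L/D)*(v^2/(2g)); H = static + hf; P = rho*g*Q*H.
Step 1 — flow rate (continuity, Q = A*v):
  A = pi*(0.3796/2)^2 = 0.113173 m^2
  Q = 0.113173 * 0.7598 = 0.0859887 m^3/s
Step 2 — friction head loss (Darcy-Weisbach):
  hf = 0.0175 * (307/0.3796) * (0.7598^2 / (2*9.81))
  hf = 0.416437 m
Step 3 — total head: H = 15 + 0.416437 = 15.4164 m
Step 4 — hydraulic power (P = rho*g*Q*H):
  P = 1000 * 9.81 * 0.0859887 * 15.4164 = 13000 W
Therefore the hydraulic power required at the pump = 13000 W.


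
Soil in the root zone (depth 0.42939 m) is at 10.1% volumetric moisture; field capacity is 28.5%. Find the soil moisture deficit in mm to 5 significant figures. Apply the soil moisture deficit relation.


Approach: apply the soil moisture deficit relation, SMD = (FC - theta)/100 * depth * 1000.
SMD = (28.5 - 10.1)/100 * 0.42939 * 1000 = 79.008 mm
Therefore the soil moisture deficit = 79.008 mm.


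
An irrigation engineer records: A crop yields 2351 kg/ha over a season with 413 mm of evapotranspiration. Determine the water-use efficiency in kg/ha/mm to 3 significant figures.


Approach: apply the water-use efficiency ratio, WUE = yield/ET.
WUE = 2351 / 413 = 5.69 kg/ha/mm
Therefore the water-use efficiency = 5.69 kg/ha/mm.


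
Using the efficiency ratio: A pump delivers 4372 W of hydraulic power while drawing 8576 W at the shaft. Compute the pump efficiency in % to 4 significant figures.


Approach: apply the efficiency ratio, eta = (P_out/P_in)*100.
eta = (4372 / 8576) * 100 = 50.98 %
Therefore the pump efficiency = 50.98 %.


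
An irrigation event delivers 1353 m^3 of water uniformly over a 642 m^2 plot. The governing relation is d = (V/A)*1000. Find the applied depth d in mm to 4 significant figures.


d = (1353 / 642) * 1000 = 2107 mm
Therefore the applied depth d = 2107 mm.


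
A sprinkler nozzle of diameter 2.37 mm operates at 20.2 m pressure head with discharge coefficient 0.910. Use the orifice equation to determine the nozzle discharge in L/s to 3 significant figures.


Approach: apply the orifice equation, Q = Cd*A*sqrt(2*g*h), A = pi*(d/2)^2.
A = pi*(2.37e-3/2)^2 = 4.4115e-06 m^2
Q = 0.910 * 4.4115e-06 * sqrt(2*9.81*20.2) * 1000 = 0.0799 L/s
Therefore the nozzle discharge = 0.0799 L/s.


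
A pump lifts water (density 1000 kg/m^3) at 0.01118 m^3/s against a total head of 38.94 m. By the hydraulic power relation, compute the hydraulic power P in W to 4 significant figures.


Approach: apply the hydraulic power relation, P = rho*g*Q*H.
P = 1000 * 9.81 * 0.01118 * 38.94 = 4271 W
Therefore the hydraulic power P = 4271 W.


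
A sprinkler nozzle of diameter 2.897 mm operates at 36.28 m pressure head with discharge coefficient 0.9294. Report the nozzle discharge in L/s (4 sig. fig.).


Approach: apply the orifice equation, Q = Cd*A*sqrt(2*g*h), A = pi*(d/2)^2.
A = pi*(2.897e-3/2)^2 = 6.59154e-06 m^2
Q = 0.9294 * 6.59154e-06 * sqrt(2*9.81*36.28) * 1000 = 0.1634 L/s
Therefore the nozzle discharge = 0.1634 L/s.


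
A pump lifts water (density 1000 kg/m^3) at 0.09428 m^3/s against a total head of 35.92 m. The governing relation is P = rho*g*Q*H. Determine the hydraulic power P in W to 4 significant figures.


P = 1000 * 9.81 * 0.09428 * 35.92 = 33220 W
Therefore the hydraulic power P = 33220 W.


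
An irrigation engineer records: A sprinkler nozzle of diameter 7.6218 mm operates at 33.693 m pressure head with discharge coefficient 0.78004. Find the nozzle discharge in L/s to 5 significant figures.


Approach: apply the orifice equation, Q = Cd*A*sqrt(2*g*h), A = pi*(d/2)^2.
A = pi*(7.6218e-3/2)^2 = 4.562522e-05 m^2
Q = 0.78004 * 4.562522e-05 * sqrt(2*9.81*33.693) * 1000 = 0.91504 L/s
Therefore the nozzle discharge = 0.91504 L/s.


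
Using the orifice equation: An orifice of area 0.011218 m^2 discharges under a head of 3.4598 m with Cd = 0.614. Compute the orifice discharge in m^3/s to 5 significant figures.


Approach: apply the orifice equation, Q = Cd*A*sqrt(2*g*h).
Q = 0.614 * 0.011218 * sqrt(2*9.81*3.4598) = 0.056749 m^3/s
Therefore the orifice discharge = 0.056749 m^3/s.


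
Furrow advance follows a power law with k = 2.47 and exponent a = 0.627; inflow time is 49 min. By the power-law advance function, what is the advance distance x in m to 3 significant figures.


Approach: apply the power-law advance function, x = k*t^a.
x = 2.47 * 49^0.627 = 28.3 m
Therefore the advance distance x = 28.3 m.


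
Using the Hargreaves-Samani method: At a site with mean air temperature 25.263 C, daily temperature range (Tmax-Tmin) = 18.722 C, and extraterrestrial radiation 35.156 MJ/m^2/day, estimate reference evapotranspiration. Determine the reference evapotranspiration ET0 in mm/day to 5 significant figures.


Approach: apply the Hargreaves-Samani method, ET0 = 0.0023*(Tmean+17.8)*sqrt(Tmax-Tmin)*0.408*Ra.
ET0 = 0.0023*(25.263+17.8)*sqrt(18.722)*0.408*35.156 = 6.1471 mm/day
Therefore the reference evapotranspiration ET0 = 6.1471 mm/day.


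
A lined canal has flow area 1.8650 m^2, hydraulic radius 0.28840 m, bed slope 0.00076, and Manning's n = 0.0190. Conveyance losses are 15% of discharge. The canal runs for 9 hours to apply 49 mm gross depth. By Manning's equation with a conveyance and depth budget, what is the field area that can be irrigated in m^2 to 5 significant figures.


Approach: apply Manning's equation with a conveyance and depth budget, Q = (1/n)*A*R^(2/3)*S^(1/2); Q_field = Q*(1-loss); Area = Q_field*t/(d/1000).
Step 1 — canal discharge (Manning's equation):
  Q = (1/0.0190) * 1.8650 * 0.28840^(2/3) * 0.00076^(1/2) = 1.181215 m^3/s
Step 2 — delivered flow: Q_field = 1.181215*(1 - 15/100) = 1.004033 m^3/s
Step 3 — volume delivered: V = 1.004033 * 9*3600 = 32530.65 m^3
Step 4 — area served: A = V / (depth/1000) = 32530.65 / 0.049 = 663890 m^2
Therefore the field area that can be irrigated = 663890 m^2.


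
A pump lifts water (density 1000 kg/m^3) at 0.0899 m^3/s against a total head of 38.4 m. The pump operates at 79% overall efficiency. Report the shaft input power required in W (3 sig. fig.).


Approach: apply hydraulic power then efficiency conversion, P = rho*g*Q*H; P_in = P/eta.
Step 1 — hydraulic power (P = rho*g*Q*H):
  P = 1000 * 9.81 * 0.0899 * 38.4 = 33866 W
Step 2 — input power: P_in = P/eta = 33866 / 0.79 = 42900 W
Therefore the shaft input power required = 42900 W.


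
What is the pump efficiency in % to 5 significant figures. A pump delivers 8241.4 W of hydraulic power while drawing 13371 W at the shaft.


Approach: apply the efficiency ratio, eta = (P_out/P_in)*100.
eta = (8241.4 / 13371) * 100 = 61.636 %
Therefore the pump efficiency = 61.636 %.


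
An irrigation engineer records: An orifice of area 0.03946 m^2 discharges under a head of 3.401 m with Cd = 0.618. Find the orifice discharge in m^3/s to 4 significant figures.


Approach: apply the orifice equation, Q = Cd*A*sqrt(2*g*h).
Q = 0.618 * 0.03946 * sqrt(2*9.81*3.401) = 0.1992 m^3/s
Therefore the orifice discharge = 0.1992 m^3/s.


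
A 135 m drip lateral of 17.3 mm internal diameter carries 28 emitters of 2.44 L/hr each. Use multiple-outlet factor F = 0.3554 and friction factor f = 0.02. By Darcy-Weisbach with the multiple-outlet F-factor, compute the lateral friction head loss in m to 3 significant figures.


Approach: apply Darcy-Weisbach with the multiple-outlet F-factor, Q = n*q/(3600*1000) m^3/s; v = Q/A; hf = F*f*(L/D)*(v^2/(2g)).
Q = 28*2.44/(3600*1000) = 1.8978e-05 m^3/s
A = pi*(17.3e-3/2)^2 = 2.3506e-04 m^2, so v = Q/A = 0.080735 m/s
hf = 0.3554*0.02*(135/0.0173)*(0.080735^2/(2*9.81)) = 0.0184 m
Therefore the lateral friction head loss = 0.0184 m.


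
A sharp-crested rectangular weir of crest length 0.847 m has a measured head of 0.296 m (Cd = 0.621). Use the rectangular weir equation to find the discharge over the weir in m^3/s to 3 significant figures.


Approach: apply the rectangular weir equation, Q = (2/3)*Cd*L*sqrt(2g)*H^1.5.
Q = (2/3)*0.621*0.847*sqrt(2*9.81)*0.296^1.5 = 0.250 m^3/s
Therefore the discharge over the weir = 0.250 m^3/s.


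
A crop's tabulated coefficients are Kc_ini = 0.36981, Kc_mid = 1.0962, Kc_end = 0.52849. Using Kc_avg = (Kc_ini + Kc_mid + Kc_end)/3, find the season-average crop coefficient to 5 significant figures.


Kc_avg = (0.36981 + 1.0962 + 0.52849)/3 = 0.66483
Therefore the season-average crop coefficient = 0.66483.


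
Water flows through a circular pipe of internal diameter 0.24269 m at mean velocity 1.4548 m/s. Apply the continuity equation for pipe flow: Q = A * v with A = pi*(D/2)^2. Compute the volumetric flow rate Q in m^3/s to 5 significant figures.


A = pi*(0.24269/2)^2 = 0.04625872 m^2
Q = 0.04625872 * 1.4548 = 0.067297 m^3/s
Therefore the volumetric flow rate Q = 0.067297 m^3/s.


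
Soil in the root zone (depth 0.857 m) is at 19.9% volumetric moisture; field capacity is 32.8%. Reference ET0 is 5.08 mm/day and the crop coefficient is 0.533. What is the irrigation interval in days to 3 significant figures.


Approach: apply soil-water budget scheduling, SMD = (FC-theta)/100*depth*1000; ETc = ET0*Kc; interval = SMD/ETc.
Step 1 — soil moisture deficit:
  SMD = (32.8 - 19.9)/100 * 0.857 * 1000 = 110.55 mm
Step 2 — daily crop ET (ETc = ET0*Kc):
  ETc = 5.08 * 0.533 = 2.7076 mm/day
Step 3 — irrigation interval (SMD/ETc):
  interval = 110.55 / 2.7076 = 40.8 days
Therefore the irrigation interval = 40.8 days.


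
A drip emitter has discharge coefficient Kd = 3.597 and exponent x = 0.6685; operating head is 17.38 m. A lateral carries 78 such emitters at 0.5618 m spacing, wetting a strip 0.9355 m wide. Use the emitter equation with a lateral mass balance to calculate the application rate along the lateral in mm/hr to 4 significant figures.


Approach: apply the emitter equation with a lateral mass balance, q = Kd*h^x; Q = n*q; rate = Q/(n*spacing*width).
Step 1 — single emitter flow (q = Kd*h^x):
  q = 3.597 * 17.38^0.6685 = 24.2613 L/hr
Step 2 — total lateral flow: Q = 78 * 24.2613 = 1892.38 L/hr
Step 3 — wetted area: A = 78 * 0.5618 * 0.9355 = 40.9940 m^2
Step 4 — application rate: Q/A = 1892.38/40.9940 = 46.16 mm/hr
Therefore the application rate along the lateral = 46.16 mm/hr.


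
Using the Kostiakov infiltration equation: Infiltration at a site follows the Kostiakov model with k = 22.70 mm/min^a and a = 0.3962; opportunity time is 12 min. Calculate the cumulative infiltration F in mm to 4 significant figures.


Approach: apply the Kostiakov infiltration equation, F = k*t^a.
F = 22.70 * 12^0.3962 = 60.76 mm
Therefore the cumulative infiltration F = 60.76 mm.


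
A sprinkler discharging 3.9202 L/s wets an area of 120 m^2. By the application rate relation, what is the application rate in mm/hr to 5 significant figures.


Approach: apply the application rate relation, rate = (Q/A)*3600.
rate = (3.9202 / 120) * 3600 = 117.61 mm/hr
Therefore the application rate = 117.61 mm/hr.


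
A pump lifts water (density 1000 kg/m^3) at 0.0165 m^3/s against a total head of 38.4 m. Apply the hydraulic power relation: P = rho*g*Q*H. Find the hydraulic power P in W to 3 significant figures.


P = 1000 * 9.81 * 0.0165 * 38.4 = 6220 W
Therefore the hydraulic power P = 6220 W.


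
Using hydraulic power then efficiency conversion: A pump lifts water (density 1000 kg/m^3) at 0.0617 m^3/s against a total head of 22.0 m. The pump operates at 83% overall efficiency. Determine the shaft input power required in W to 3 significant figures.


Approach: apply hydraulic power then efficiency conversion, P = rho*g*Q*H; P_in = P/eta.
Step 1 — hydraulic power (P = rho*g*Q*H):
  P = 1000 * 9.81 * 0.0617 * 22.0 = 13316 W
Step 2 — input power: P_in = P/eta = 13316 / 0.83 = 16000 W
Therefore the shaft input power required = 16000 W.


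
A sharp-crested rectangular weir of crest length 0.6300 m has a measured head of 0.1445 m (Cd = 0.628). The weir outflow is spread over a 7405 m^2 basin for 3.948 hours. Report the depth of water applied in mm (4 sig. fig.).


Approach: apply the rectangular weir equation with a volume-to-depth conversion, Q = (2/3)*Cd*L*sqrt(2g)*H^1.5; d = Q*t/A * 1000.
Step 1 — weir discharge:
  Q = (2/3)*0.628*0.6300*sqrt(2*9.81)*0.1445^1.5 = 0.0641742 m^3/s
Step 2 — volume: V = 0.0641742 * 3.948*3600 = 912.095 m^3
Step 3 — depth: d = V/A * 1000 = 912.095/7405 * 1000 = 123.2 mm
Therefore the depth of water applied = 123.2 mm.
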